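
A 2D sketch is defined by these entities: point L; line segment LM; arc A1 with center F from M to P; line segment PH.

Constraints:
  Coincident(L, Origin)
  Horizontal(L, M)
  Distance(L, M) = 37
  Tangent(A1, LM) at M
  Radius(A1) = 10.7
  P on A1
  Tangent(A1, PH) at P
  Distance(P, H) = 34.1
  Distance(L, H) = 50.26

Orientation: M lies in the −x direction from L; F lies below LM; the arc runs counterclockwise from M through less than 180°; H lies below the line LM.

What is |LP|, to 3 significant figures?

48.6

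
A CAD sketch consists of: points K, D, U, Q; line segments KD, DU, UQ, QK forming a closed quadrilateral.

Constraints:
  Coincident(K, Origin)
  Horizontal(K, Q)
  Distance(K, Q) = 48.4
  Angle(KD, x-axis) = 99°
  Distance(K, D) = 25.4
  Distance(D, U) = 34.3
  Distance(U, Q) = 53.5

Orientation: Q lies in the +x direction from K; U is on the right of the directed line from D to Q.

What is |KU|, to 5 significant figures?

10.166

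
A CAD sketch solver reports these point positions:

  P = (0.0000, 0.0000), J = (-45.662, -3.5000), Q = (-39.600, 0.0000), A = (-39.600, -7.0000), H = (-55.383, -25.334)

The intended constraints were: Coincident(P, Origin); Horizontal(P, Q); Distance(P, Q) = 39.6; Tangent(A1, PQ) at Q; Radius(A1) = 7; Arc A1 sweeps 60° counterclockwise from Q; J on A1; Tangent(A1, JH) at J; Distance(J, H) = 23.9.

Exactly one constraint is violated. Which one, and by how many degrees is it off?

Tangent(A1, JH) at J — off by 6.00°.

P = (0.00, 0.00) ✓; P.y = 0.00, Q.y = 0.00 ✓; |PQ| = 39.60 ✓; ∠(AQ, QP) = 90.00° ✓; |AQ| = 7.000 ✓; bearing(A→J) − bearing(A→Q) = 60.00° ✓; |AJ| = 7.000 ✓; ∠(AJ, JH) = 84.00° ✗; |JH| = 23.90 ✓.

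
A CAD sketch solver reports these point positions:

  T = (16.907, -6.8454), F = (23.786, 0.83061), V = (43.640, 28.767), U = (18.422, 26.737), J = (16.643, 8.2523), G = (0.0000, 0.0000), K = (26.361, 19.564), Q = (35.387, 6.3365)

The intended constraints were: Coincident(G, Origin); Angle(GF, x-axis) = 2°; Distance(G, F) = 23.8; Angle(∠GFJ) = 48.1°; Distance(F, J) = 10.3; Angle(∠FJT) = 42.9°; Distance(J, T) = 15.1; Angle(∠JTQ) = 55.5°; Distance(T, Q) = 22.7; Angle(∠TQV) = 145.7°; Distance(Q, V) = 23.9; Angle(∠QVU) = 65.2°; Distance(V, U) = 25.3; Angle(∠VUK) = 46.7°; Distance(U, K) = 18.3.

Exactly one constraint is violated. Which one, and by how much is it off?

Distance(U, K) = 18.3 — off by 7.60.

G = (0.00, 0.00) ✓; GF at 2.000° ✓; |GF| = 23.80 ✓; ∠GFJ = 48.10° ✓; |FJ| = 10.30 ✓; ∠FJT = 42.90° ✓; |JT| = 15.10 ✓; ∠JTQ = 55.50° ✓; |TQ| = 22.70 ✓; ∠TQV = 145.7° ✓; |QV| = 23.90 ✓; ∠QVU = 65.20° ✓; |VU| = 25.30 ✓; ∠VUK = 46.70° ✓; |UK| = 10.70 ✗.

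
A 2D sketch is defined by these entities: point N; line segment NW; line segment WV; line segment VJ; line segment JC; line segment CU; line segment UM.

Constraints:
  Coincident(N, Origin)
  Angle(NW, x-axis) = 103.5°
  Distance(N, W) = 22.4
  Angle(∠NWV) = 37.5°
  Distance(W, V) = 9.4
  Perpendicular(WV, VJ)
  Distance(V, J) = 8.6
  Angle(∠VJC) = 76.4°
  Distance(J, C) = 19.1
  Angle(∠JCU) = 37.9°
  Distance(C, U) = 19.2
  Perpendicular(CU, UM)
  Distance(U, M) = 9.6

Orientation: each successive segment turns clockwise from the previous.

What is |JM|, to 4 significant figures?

4.647

N is at the origin; NW runs at 103.5° with length 22.4, so W = (-5.229, 21.78). ∠NWV = 37.5° gives WV at -39.00° from the x-axis; with |WV| = 9.4, V = (2.076, 15.87). The perpendicularity gives VJ at right angles to WV, so VJ runs at -129.0°; with |VJ| = 8.6, J = (-3.336, 9.182). ∠VJC = 76.4° gives JC at 127.4° from the x-axis; with |JC| = 19.1, C = (-14.94, 24.36). ∠JCU = 37.9° gives CU at -14.70° from the x-axis; with |CU| = 19.2, U = (3.635, 19.48). The perpendicularity gives UM at right angles to CU, so UM runs at -104.7°; with |UM| = 9.6, M = (1.198, 10.20). Then |JM| = |M − J| = 4.647.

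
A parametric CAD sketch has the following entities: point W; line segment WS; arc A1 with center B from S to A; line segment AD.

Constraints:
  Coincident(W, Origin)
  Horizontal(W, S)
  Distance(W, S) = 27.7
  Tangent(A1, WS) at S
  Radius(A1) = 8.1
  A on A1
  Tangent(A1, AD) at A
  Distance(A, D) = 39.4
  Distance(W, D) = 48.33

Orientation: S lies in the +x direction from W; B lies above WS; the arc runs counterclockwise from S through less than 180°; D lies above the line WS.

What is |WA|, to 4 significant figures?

36.76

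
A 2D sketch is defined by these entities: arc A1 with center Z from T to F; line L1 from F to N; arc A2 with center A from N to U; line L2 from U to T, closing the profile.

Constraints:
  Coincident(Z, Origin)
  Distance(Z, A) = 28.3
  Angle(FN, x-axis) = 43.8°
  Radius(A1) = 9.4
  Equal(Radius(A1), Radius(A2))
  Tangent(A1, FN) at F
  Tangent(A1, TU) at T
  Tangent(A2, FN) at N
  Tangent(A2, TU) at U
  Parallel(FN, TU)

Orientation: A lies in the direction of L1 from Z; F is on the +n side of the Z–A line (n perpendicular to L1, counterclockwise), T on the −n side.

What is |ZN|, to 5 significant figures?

29.820

The slot axis is L1's direction at 43.8°, so u = (cos 43.8°, sin 43.8°) = (0.72176, 0.69214) and n = (−sin 43.8°, cos 43.8°) = (-0.69214, 0.72176). Z is at the origin and A lies 28.3 along u from Z, so A = 28.3·u = (20.426, 19.588). Tangency of A1 to both parallel lines with radius 9.4 puts F and T at Z ± 9.4·n: F = (-6.5061, 6.7845), T = (6.5061, -6.7845). Equal radii place N and U the same way about A: N = A + 9.4·n = (13.920, 26.372), U = A − 9.4·n = (26.932, 12.803). Then |ZN| = |N − Z| = 29.820.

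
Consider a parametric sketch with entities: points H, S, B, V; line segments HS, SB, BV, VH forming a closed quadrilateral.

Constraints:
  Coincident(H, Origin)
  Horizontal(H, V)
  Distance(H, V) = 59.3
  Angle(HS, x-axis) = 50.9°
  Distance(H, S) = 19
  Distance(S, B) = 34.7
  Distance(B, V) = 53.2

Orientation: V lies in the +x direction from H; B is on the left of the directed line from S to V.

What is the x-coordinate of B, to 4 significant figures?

30.00

H is at the origin; H and V share the same y with |HV| = 59.3 and V in +x, so V = (59.3, 0). HS runs at 50.9° with |HS| = 19.0, so S = (11.98, 14.74). B is determined by |SB| = 34.7 and |BV| = 53.2 together: it lies at the intersection of circle(S, 34.7) and circle(V, 53.2). With |SV| = 49.56, the foot of the radical line on SV is 8.375 from S and the perpendicular offset is √(34.7² − 8.375²) = 33.67. Taking the left-of-SV solution: B = (30.00, 44.40).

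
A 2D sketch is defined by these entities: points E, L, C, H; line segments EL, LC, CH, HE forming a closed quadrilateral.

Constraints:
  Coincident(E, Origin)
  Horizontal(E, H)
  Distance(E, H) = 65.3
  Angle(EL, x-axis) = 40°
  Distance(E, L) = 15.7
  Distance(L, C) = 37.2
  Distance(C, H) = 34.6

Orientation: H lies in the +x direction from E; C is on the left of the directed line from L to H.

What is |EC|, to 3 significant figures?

52.7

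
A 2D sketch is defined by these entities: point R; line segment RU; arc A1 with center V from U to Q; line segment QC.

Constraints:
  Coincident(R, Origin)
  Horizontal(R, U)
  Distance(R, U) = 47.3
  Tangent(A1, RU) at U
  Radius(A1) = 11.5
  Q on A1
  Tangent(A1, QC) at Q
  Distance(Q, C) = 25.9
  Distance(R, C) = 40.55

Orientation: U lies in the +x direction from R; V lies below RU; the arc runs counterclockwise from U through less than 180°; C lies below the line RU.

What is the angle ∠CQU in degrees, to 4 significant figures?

146.7°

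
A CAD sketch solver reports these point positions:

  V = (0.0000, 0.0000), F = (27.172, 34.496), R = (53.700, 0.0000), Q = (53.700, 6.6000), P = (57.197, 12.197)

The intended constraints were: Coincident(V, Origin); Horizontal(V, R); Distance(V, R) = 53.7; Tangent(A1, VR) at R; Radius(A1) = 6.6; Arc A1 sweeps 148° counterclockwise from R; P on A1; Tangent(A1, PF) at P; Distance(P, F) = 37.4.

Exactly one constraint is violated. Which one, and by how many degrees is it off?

Tangent(A1, PF) at P — off by 4.60°.

V = (0.00, 0.00) ✓; V.y = 0.00, R.y = 0.00 ✓; |VR| = 53.70 ✓; ∠(QR, RV) = 90.00° ✓; |QR| = 6.600 ✓; bearing(Q→P) − bearing(Q→R) = 148.0° ✓; |QP| = 6.600 ✓; ∠(QP, PF) = 94.60° ✗; |PF| = 37.40 ✓.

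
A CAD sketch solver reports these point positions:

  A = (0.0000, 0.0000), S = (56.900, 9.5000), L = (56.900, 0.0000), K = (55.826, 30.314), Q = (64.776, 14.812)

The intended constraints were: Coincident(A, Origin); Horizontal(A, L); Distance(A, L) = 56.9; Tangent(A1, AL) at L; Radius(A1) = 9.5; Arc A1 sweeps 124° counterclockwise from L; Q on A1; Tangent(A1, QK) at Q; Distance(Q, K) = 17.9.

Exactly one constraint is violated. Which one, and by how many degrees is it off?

Tangent(A1, QK) at Q — off by 4.00°.

A = (0.00, 0.00) ✓; A.y = 0.00, L.y = 0.00 ✓; |AL| = 56.90 ✓; ∠(SL, LA) = 90.00° ✓; |SL| = 9.500 ✓; bearing(S→Q) − bearing(S→L) = 124.0° ✓; |SQ| = 9.500 ✓; ∠(SQ, QK) = 94.00° ✗; |QK| = 17.90 ✓.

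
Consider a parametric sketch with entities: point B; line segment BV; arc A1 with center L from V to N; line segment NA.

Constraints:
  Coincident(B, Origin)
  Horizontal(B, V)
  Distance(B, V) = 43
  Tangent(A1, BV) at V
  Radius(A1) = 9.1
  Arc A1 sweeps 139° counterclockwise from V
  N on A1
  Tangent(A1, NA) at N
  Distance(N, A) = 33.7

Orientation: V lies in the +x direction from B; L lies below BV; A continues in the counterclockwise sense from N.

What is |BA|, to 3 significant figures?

73.2

B is at the origin; BV is horizontal with |BV| = 43.0 and V on the +x side, so V = (43.0, 0.00). A1 meets BV tangentially, so LV is at right angles to BV, so L = V + (0, -9.1) = (43.0, -9.10). On A1, V sits at bearing 90° from L; a 139° counterclockwise sweep puts N at bearing 229°, so N = L + 9.1·(cos 229°, sin 229°) = (37.0, -16.0). Tangency of A1 to NA means the radius LN is perpendicular to NA, so NA runs along (−sin 229°, cos 229°); with |NA| = 33.7, A = (62.5, -38.1). Then |BA| = |A − B| = 73.2.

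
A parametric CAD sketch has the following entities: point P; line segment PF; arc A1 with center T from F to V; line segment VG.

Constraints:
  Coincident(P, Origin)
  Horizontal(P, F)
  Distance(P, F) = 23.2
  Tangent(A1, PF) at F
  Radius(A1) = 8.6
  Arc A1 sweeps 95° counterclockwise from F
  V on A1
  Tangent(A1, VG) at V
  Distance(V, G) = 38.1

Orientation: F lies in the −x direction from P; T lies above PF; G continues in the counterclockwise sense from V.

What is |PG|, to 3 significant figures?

50.6

P is at the origin; P and F share the same y with |PF| = 23.2 and F on the −x side, so F = (-23.2, 0.00). Tangency of A1 to PF means the radius TF is perpendicular to PF, so T = F + (0, 8.6) = (-23.2, 8.60). On A1, F sits at bearing -90° from T; a 95° counterclockwise sweep puts V at bearing 5°, so V = T + 8.6·(cos 5°, sin 5°) = (-14.6, 9.35). The tangent condition forces TV to be normal to VG, so VG runs along (−sin 5°, cos 5°); with |VG| = 38.1, G = (-18.0, 47.3). Then |PG| = |G − P| = 50.6.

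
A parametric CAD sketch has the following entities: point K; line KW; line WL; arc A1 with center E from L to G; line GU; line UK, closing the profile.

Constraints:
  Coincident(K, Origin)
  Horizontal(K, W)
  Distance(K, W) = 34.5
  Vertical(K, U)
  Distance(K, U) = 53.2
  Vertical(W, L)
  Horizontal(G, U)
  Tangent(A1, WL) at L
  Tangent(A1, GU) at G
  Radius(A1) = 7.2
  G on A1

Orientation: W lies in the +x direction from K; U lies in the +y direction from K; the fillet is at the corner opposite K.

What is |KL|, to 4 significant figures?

57.50

The virtual corner opposite K is at (34.50, 53.20). Since A1 is tangent to WL there, EL ⟂ WL and the tangent condition forces EG to be normal to GU, with radius 7.2, so the center E sits 7.2 in from both sides at E = (27.30, 46.00). That places the tangent points at L = (34.50, 46.00) on WL and G = (27.30, 53.20) on GU. Then |KL| = |L − K| = 57.50.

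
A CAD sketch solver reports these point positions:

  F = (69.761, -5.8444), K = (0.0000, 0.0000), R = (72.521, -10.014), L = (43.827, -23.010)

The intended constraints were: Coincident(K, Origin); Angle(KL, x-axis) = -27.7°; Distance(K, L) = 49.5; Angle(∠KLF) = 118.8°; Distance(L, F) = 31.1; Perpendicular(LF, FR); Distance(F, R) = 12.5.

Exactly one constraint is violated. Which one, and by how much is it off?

Distance(F, R) = 12.5 — off by 7.50.

K = (0.00, 0.00) ✓; KL at -27.70° ✓; |KL| = 49.50 ✓; ∠KLF = 118.8° ✓; |LF| = 31.10 ✓; ∠(LF, FR) = 90.00° ✓; |FR| = 5.000 ✗.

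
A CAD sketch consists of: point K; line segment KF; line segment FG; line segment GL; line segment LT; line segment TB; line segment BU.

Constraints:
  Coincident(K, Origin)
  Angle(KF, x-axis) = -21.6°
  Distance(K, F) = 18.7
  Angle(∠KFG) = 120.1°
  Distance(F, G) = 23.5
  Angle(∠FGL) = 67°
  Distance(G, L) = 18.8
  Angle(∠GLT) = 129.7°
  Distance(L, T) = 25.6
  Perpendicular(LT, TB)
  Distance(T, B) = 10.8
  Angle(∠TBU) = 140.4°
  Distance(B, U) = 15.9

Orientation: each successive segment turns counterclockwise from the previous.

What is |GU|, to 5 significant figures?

28.784

K is at the origin; KF runs at -21.6° with length 18.7, so F = (17.387, -6.8839). ∠KFG = 120.1° gives FG at 38.300° from the x-axis; with |FG| = 23.5, G = (35.829, 7.6809). ∠FGL = 67.0° gives GL at 151.30° from the x-axis; with |GL| = 18.8, L = (19.339, 16.709). ∠GLT = 129.7° gives LT at -158.40° from the x-axis; with |LT| = 25.6, T = (-4.4636, 7.2851). The perpendicularity gives TB at right angles to LT, so TB runs at -68.400°; with |TB| = 10.8, B = (-0.48782, -2.7565). ∠TBU = 140.4° gives BU at -28.800° from the x-axis; with |BU| = 15.9, U = (13.445, -10.416). Then |GU| = |U − G| = 28.784.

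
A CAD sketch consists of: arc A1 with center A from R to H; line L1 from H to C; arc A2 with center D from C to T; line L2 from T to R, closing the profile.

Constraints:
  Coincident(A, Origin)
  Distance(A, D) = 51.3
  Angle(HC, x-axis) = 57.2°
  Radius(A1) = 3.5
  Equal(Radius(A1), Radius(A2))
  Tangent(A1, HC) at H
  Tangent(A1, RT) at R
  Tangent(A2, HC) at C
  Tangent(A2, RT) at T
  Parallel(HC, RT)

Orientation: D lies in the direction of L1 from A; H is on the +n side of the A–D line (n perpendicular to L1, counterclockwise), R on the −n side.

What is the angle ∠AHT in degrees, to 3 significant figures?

82.2°

Tangency of A1 to both parallel lines with radius 3.5 puts H and R at A ± 3.5·n: H = (-2.94, 1.90), R = (2.94, -1.90). Equal radii place C and T the same way about D: C = D + 3.5·n = (24.8, 45.0), T = D − 3.5·n = (30.7, 41.2). Then cos ∠AHT = HA·HT / (|HA||HT|), giving 82.2°.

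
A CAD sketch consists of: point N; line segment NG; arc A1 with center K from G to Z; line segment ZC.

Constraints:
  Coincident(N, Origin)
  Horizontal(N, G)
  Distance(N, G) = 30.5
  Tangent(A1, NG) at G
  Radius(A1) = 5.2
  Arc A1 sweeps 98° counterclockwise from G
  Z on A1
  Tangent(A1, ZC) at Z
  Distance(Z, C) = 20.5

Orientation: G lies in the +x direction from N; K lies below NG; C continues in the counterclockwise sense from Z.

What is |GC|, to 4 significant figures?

26.32

N is at the origin; NG is horizontal with |NG| = 30.5 and G on the +x side, so G = (30.50, 0.000). Tangency of A1 to NG means the radius KG is perpendicular to NG, so K = G + (0, -5.2) = (30.50, -5.200). On A1, G sits at bearing 90° from K; a 98° counterclockwise sweep puts Z at bearing 188°, so Z = K + 5.2·(cos 188°, sin 188°) = (25.35, -5.924). Since A1 is tangent to ZC there, KZ ⟂ ZC, so ZC runs along (−sin 188°, cos 188°); with |ZC| = 20.5, C = (28.20, -26.22). Then |GC| = |C − G| = 26.32.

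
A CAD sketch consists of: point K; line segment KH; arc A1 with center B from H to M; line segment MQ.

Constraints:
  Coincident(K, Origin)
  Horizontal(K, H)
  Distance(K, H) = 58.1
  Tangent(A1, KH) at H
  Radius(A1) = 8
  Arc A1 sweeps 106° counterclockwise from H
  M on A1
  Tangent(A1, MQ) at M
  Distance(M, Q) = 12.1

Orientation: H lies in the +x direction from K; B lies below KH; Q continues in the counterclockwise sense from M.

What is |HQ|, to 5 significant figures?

22.266

On A1, H sits at bearing 90° from B; a 106° counterclockwise sweep puts M at bearing 196°, so M = B + 8.0·(cos 196°, sin 196°) = (50.410, -10.205). The tangent condition forces BM to be normal to MQ, so MQ runs along (−sin 196°, cos 196°); with |MQ| = 12.1, Q = (53.745, -21.836). Then |HQ| = |Q − H| = 22.266.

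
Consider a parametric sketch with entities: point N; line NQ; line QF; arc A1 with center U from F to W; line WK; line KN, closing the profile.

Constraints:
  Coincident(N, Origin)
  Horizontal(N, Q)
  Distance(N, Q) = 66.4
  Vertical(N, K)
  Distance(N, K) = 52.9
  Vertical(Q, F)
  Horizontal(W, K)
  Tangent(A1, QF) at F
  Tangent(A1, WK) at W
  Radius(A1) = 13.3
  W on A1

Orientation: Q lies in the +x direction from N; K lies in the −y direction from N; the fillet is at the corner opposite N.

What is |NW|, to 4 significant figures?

74.95

N is at the origin; NQ is horizontal with |NQ| = 66.4 and Q on the +x side, so Q = (66.40, 0.000). NK is vertical with |NK| = 52.9 and K on the −y side, so K = (0.000, -52.90). The virtual corner opposite N is at (66.40, -52.90). The tangent condition forces UF to be normal to QF and the tangent condition forces UW to be normal to WK, with radius 13.3, so the center U sits 13.3 in from both sides at U = (53.10, -39.60). That places the tangent points at F = (66.40, -39.60) on QF and W = (53.10, -52.90) on WK. Then |NW| = |W − N| = 74.95.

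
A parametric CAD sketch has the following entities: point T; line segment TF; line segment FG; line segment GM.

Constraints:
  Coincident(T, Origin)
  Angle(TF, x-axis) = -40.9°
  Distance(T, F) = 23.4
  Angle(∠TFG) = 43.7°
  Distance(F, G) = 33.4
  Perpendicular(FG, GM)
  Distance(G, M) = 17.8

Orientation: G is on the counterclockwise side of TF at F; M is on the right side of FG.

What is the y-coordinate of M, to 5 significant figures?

19.606

∠TFG = 43.7°, so FG runs at -40.9° + (180° − 43.7°) = 95.400° from the x-axis; with |FG| = 33.4, G = F + 33.4·(cos 95.400°, sin 95.400°) = (14.544, 17.931). FG ⟂ GM; with |GM| = 17.8 on the right of FG, M = G + 17.8·(0.99556, 0.094108) = (32.265, 19.606). So M.y = 19.606.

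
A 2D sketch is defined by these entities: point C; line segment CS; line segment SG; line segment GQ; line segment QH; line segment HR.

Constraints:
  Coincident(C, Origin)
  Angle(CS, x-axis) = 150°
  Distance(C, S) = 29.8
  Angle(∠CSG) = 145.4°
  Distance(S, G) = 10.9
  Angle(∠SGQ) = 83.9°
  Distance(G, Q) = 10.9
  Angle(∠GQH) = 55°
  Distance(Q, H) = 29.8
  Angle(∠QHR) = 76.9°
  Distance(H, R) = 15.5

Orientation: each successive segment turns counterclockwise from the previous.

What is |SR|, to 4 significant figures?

17.82

C is at the origin; CS runs at 150.0° with length 29.8, so S = (-25.81, 14.90). ∠CSG = 145.4° gives SG at -175.4° from the x-axis; with |SG| = 10.9, G = (-36.67, 14.03). ∠SGQ = 83.9° gives GQ at -79.30° from the x-axis; with |GQ| = 10.9, Q = (-34.65, 3.315). ∠GQH = 55.0° gives QH at 45.70° from the x-axis; with |QH| = 29.8, H = (-13.84, 24.64). ∠QHR = 76.9° gives HR at 148.8° from the x-axis; with |HR| = 15.5, R = (-27.09, 32.67). Then |SR| = |R − S| = 17.82.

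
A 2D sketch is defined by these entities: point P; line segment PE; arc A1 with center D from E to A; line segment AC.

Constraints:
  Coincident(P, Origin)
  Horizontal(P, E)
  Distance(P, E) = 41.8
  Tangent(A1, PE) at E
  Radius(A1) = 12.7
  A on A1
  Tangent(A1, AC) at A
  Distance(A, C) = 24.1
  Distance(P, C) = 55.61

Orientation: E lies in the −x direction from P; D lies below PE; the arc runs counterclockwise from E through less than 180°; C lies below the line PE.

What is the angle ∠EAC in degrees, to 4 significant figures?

118.0°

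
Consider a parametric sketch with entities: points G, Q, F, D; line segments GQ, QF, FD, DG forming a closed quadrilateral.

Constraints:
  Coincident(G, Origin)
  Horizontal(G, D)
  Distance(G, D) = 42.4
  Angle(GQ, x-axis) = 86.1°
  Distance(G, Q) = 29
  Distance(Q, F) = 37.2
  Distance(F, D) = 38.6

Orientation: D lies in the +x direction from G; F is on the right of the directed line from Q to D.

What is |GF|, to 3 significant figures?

9.41

Checks: |QF| = 37.20 ✓; |FD| = 38.60 ✓.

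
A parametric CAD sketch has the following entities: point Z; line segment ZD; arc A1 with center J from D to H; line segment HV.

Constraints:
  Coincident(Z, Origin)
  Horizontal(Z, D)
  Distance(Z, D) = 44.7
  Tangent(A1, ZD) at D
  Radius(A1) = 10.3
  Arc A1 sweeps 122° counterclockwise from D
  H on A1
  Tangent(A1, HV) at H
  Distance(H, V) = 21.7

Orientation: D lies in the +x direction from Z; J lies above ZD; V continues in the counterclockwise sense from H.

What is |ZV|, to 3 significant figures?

54.1

Z is at the origin; ZD is horizontal with |ZD| = 44.7 and D on the +x side, so D = (44.7, 0.00). Since A1 is tangent to ZD there, JD ⟂ ZD, so J = D + (0, 10.3) = (44.7, 10.3). On A1, D sits at bearing -90° from J; a 122° counterclockwise sweep puts H at bearing 32°, so H = J + 10.3·(cos 32°, sin 32°) = (53.4, 15.8). A1 meets HV tangentially, so JH is at right angles to HV, so HV runs along (−sin 32°, cos 32°); with |HV| = 21.7, V = (41.9, 34.2). Then |ZV| = |V − Z| = 54.1.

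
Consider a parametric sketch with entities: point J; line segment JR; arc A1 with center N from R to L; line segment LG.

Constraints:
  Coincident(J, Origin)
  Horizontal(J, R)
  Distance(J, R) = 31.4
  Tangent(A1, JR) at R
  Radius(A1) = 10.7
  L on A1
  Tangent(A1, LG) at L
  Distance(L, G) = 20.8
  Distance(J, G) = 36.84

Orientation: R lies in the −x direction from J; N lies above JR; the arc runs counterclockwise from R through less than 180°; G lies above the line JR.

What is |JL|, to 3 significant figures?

23.1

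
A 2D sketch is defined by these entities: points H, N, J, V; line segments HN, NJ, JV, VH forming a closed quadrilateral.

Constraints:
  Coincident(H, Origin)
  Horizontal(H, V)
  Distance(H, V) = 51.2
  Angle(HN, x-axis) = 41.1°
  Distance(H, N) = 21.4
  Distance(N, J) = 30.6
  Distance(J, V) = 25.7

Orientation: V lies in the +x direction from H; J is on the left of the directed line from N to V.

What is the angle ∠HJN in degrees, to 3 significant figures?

8.38°

H is at the origin; HV is horizontal with |HV| = 51.2 and V in +x, so V = (51.2, 0). HN runs at 41.1° with |HN| = 21.4, so N = (16.1, 14.1). J is determined by |NJ| = 30.6 and |JV| = 25.7 together: it lies at the intersection of circle(N, 30.6) and circle(V, 25.7). With |NV| = 37.8, the foot of the radical line on NV is 22.5 from N and the perpendicular offset is √(30.6² − 22.5²) = 20.7. Taking the left-of-NV solution: J = (44.8, 24.9).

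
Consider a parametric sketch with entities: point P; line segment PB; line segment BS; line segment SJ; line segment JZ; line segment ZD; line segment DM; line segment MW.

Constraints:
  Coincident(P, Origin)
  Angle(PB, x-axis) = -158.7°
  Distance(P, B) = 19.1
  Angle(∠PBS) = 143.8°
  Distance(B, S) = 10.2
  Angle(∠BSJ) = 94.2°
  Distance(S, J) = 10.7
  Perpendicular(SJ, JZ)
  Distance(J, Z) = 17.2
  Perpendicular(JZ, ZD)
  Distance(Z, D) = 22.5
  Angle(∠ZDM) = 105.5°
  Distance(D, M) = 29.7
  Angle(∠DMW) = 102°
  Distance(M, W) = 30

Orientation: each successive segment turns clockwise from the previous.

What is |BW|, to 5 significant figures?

36.255

∠ZDM = 105.5° gives DM at -175.20° from the x-axis; with |DM| = 29.7, M = (-42.538, -21.589). ∠DMW = 102.0° gives MW at 106.80° from the x-axis; with |MW| = 30.0, W = (-51.209, 7.1307). Then |BW| = |W − B| = 36.255.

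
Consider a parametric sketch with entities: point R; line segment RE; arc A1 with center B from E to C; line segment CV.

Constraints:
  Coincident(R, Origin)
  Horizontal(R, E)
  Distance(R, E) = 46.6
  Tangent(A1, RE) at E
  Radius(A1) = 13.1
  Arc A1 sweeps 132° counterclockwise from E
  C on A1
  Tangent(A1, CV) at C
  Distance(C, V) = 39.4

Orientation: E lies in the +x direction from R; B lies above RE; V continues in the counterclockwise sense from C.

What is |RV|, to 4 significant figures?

59.28

R is at the origin; RE is horizontal with |RE| = 46.6 and E on the +x side, so E = (46.60, 0.000). The tangent condition forces BE to be normal to RE, so B = E + (0, 13.1) = (46.60, 13.10). On A1, E sits at bearing -90° from B; a 132° counterclockwise sweep puts C at bearing 42°, so C = B + 13.1·(cos 42°, sin 42°) = (56.34, 21.87). Tangency of A1 to CV means the radius BC is perpendicular to CV, so CV runs along (−sin 42°, cos 42°); with |CV| = 39.4, V = (29.97, 51.15). Then |RV| = |V − R| = 59.28.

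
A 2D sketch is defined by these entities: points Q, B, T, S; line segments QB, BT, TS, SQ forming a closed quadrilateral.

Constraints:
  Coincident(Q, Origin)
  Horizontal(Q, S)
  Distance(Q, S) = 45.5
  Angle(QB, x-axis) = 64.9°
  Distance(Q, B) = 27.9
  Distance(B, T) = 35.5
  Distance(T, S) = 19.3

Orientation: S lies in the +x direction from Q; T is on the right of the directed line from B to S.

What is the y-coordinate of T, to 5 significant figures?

-6.6495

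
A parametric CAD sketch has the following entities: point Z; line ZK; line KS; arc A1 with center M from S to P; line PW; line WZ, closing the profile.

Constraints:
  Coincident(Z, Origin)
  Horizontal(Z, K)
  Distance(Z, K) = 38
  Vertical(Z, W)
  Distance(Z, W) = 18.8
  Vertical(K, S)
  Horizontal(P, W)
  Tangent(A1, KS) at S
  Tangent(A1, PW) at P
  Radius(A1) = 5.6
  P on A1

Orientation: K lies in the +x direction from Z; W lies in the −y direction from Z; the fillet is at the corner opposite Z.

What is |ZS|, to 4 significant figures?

40.23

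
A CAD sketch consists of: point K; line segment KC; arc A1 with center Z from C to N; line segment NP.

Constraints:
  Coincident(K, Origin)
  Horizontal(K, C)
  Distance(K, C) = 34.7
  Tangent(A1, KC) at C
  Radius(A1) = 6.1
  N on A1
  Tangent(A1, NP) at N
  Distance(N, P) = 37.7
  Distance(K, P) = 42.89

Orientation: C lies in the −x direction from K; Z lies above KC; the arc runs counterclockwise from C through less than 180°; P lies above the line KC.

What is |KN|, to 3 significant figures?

29.2

K is at the origin; KC is horizontal with |KC| = 34.7 and C on the −x side, so C = (-34.7, 0.00). A1 meets KC tangentially, so ZC is at right angles to KC, so Z = C + (0, 6.1) = (-34.7, 6.10). Since ZN ⟂ NP (tangency), |ZP| = √(6.1² + 37.7²) = 38.2 regardless of where N sits on A1. So P lies on both circle(K, 42.89) and circle(Z, 38.2); the above-KC intersection is P = (-16.4, 39.6). N is the foot of the tangent from P: N = (-28.9, 4.07).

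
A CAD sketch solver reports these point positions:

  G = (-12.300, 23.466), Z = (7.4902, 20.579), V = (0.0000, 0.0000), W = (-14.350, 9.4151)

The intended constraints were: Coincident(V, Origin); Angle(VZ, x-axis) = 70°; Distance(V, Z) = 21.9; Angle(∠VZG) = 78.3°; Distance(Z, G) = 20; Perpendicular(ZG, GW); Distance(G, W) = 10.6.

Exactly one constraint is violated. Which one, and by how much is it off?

Distance(G, W) = 10.6 — off by 3.60.

V = (0.00, 0.00) ✓; VZ at 70.00° ✓; |VZ| = 21.90 ✓; ∠VZG = 78.30° ✓; |ZG| = 20.00 ✓; ∠(ZG, GW) = 90.00° ✓; |GW| = 14.20 ✗.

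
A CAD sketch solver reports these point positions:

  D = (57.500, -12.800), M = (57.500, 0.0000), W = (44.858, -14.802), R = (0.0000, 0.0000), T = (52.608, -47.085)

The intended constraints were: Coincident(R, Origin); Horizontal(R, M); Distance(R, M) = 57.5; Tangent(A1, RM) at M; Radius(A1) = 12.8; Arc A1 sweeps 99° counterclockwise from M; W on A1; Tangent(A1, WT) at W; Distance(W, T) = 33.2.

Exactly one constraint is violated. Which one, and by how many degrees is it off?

Tangent(A1, WT) at W — off by 4.50°.

R = (0.00, 0.00) ✓; R.y = 0.00, M.y = 0.00 ✓; |RM| = 57.50 ✓; ∠(DM, MR) = 90.00° ✓; |DM| = 12.80 ✓; bearing(D→W) − bearing(D→M) = 99.00° ✓; |DW| = 12.80 ✓; ∠(DW, WT) = 85.50° ✗; |WT| = 33.20 ✓.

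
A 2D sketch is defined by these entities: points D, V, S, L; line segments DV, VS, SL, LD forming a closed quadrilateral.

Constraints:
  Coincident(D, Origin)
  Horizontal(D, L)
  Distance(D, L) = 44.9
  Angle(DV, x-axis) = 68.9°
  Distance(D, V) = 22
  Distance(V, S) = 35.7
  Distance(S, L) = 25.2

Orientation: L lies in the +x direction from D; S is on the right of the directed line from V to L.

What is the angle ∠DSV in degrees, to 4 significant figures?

37.74°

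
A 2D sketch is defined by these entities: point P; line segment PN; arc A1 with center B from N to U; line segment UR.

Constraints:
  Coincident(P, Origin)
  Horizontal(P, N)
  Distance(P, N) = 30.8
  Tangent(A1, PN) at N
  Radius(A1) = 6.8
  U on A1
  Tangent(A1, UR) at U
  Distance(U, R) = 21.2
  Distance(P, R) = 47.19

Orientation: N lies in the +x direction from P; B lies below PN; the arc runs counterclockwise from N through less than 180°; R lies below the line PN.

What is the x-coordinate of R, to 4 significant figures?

38.11

Checks: |BN| = 6.800 ✓; |BU| = 6.800 ✓; ∠(BU, UR) = 90.00° ✓; |UR| = 21.20 ✓; |PR| = 47.19 ✓.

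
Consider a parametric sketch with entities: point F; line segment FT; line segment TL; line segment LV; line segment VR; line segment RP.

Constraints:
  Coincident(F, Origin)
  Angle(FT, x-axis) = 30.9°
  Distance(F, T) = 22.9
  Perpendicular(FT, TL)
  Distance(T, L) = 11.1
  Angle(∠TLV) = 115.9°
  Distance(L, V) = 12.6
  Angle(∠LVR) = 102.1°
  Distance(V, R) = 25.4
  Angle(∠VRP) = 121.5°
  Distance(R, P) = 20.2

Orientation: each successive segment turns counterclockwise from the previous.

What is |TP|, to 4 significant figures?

29.91

∠LVR = 102.1° gives VR at -97.10° from the x-axis; with |VR| = 25.4, R = (-1.742, -5.019). ∠VRP = 121.5° gives RP at -38.60° from the x-axis; with |RP| = 20.2, P = (14.04, -17.62). Then |TP| = |P − T| = 29.91.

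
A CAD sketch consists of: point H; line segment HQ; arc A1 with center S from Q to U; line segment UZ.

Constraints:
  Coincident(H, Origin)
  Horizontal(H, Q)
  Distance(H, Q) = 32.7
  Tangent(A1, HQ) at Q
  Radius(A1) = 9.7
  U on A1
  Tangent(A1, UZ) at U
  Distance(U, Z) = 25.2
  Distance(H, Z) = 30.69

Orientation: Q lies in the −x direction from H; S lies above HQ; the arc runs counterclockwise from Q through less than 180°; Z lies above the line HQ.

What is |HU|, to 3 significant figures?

24.6

H is at the origin; HQ is horizontal with |HQ| = 32.7 and Q on the −x side, so Q = (-32.7, 0.00). Since A1 is tangent to HQ there, SQ ⟂ HQ, so S = Q + (0, 9.7) = (-32.7, 9.70). Since SU ⟂ UZ (tangency), |SZ| = √(9.7² + 25.2²) = 27.0 regardless of where U sits on A1. So Z lies on both circle(H, 30.69) and circle(S, 27.0); the above-HQ intersection is Z = (-12.8, 27.9). U is the foot of the tangent from Z: U = (-24.0, 5.37).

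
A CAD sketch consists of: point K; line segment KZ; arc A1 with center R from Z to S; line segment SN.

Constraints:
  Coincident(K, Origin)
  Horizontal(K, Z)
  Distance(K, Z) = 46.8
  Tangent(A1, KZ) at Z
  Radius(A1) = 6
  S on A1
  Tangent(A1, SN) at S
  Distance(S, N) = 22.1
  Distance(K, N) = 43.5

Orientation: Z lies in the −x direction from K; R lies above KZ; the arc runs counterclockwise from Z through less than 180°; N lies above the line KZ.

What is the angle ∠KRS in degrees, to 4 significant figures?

8.216°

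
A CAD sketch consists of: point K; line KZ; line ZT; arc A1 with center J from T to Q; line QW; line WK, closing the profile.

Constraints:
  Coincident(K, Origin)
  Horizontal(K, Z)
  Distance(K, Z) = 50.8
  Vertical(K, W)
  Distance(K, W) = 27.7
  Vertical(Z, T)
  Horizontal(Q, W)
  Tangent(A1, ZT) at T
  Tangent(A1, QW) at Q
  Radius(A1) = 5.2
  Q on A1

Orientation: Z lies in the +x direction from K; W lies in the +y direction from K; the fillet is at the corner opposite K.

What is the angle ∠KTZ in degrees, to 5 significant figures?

66.111°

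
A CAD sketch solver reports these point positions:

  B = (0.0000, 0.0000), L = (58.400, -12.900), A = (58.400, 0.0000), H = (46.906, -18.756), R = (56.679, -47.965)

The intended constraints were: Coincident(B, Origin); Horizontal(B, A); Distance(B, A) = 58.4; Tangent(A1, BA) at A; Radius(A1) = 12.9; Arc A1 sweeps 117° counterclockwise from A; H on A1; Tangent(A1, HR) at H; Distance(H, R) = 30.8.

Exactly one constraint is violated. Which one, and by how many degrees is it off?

Tangent(A1, HR) at H — off by 8.50°.

B = (0.00, 0.00) ✓; B.y = 0.00, A.y = 0.00 ✓; |BA| = 58.40 ✓; ∠(LA, AB) = 90.00° ✓; |LA| = 12.90 ✓; bearing(L→H) − bearing(L→A) = 117.0° ✓; |LH| = 12.90 ✓; ∠(LH, HR) = 98.50° ✗; |HR| = 30.80 ✓.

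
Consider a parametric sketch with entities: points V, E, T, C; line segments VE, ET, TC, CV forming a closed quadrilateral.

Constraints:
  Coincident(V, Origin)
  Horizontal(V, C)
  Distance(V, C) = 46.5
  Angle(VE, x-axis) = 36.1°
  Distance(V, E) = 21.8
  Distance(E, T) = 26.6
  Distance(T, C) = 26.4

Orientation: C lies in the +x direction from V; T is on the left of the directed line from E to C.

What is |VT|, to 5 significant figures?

48.311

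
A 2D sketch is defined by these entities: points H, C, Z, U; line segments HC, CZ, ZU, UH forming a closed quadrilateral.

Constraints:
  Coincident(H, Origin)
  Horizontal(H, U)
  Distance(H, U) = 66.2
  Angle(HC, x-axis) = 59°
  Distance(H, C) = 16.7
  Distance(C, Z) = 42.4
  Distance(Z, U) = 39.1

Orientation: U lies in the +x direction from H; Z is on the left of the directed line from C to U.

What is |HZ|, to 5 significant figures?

57.269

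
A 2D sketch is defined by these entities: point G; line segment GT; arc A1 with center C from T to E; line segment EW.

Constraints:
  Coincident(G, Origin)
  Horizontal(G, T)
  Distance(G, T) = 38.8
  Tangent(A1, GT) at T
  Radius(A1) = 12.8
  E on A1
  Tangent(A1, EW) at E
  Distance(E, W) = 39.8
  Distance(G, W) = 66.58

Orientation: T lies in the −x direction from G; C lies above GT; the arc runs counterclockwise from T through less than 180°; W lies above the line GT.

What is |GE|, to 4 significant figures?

31.27

G is at the origin; G and T share the same y with |GT| = 38.8 and T on the −x side, so T = (-38.80, 0.000). The tangent condition forces CT to be normal to GT, so C = T + (0, 12.8) = (-38.80, 12.80). Since CE ⟂ EW (tangency), |CW| = √(12.8² + 39.8²) = 41.81 regardless of where E sits on A1. So W lies on both circle(G, 66.58) and circle(C, 41.81); the above-GT intersection is W = (-38.10, 54.60). E is the foot of the tangent from W: E = (-26.55, 16.51).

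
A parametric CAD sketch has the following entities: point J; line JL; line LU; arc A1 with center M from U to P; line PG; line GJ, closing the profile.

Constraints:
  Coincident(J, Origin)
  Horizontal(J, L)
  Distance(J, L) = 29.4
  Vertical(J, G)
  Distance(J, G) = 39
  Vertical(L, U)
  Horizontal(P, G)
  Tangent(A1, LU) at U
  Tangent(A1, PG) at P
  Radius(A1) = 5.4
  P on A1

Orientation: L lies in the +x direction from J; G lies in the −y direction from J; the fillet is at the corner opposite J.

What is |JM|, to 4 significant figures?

41.29

J is at the origin; J and L share the same y with |JL| = 29.4 and L on the +x side, so L = (29.40, 0.000). J and G share the same x with |JG| = 39.0 and G on the −y side, so G = (0.000, -39.00). The virtual corner opposite J is at (29.40, -39.00). The tangent condition forces MU to be normal to LU and the tangent condition forces MP to be normal to PG, with radius 5.4, so the center M sits 5.4 in from both sides at M = (24.00, -33.60). Then |JM| = |M − J| = 41.29.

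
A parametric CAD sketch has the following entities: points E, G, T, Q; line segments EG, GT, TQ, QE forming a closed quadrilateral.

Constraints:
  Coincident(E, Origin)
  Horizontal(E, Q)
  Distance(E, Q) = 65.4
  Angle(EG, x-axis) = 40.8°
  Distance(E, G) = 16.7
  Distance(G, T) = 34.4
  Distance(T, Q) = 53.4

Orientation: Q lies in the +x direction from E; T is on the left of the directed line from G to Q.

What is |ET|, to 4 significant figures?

50.54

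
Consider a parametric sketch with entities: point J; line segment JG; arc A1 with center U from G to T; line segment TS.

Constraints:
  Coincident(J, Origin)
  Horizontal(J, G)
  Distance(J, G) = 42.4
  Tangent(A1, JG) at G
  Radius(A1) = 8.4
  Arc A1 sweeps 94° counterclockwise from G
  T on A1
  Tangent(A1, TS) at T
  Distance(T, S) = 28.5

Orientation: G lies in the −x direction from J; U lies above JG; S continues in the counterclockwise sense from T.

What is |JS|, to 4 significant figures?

51.93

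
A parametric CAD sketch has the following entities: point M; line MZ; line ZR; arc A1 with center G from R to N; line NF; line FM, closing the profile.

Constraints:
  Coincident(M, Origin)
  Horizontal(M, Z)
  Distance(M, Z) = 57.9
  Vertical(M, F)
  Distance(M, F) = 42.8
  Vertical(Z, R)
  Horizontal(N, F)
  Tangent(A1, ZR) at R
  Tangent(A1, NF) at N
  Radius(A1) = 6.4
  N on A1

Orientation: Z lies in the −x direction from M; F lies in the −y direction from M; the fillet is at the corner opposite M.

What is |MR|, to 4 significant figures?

68.39

The virtual corner opposite M is at (-57.90, -42.80). The tangent condition forces GR to be normal to ZR and A1 meets NF tangentially, so GN is at right angles to NF, with radius 6.4, so the center G sits 6.4 in from both sides at G = (-51.50, -36.40). That places the tangent points at R = (-57.90, -36.40) on ZR and N = (-51.50, -42.80) on NF. Then |MR| = |R − M| = 68.39.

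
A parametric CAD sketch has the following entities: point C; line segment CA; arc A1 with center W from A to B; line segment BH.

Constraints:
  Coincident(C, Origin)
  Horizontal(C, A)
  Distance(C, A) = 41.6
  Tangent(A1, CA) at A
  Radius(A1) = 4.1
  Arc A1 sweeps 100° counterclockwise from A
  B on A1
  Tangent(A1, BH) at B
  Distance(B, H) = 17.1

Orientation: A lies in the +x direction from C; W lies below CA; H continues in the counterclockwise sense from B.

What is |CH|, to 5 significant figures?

45.953

On A1, A sits at bearing 90° from W; a 100° counterclockwise sweep puts B at bearing 190°, so B = W + 4.1·(cos 190°, sin 190°) = (37.562, -4.8120). Since A1 is tangent to BH there, WB ⟂ BH, so BH runs along (−sin 190°, cos 190°); with |BH| = 17.1, H = (40.532, -21.652). Then |CH| = |H − C| = 45.953.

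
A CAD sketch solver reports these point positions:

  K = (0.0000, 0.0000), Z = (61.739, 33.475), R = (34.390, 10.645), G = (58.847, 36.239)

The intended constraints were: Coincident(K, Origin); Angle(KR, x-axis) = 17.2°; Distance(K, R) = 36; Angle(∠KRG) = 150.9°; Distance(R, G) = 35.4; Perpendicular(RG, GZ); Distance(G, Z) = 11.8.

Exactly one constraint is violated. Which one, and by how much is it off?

Distance(G, Z) = 11.8 — off by 7.80.

K = (0.00, 0.00) ✓; KR at 17.20° ✓; |KR| = 36.00 ✓; ∠KRG = 150.9° ✓; |RG| = 35.40 ✓; ∠(RG, GZ) = 90.00° ✓; |GZ| = 4.000 ✗.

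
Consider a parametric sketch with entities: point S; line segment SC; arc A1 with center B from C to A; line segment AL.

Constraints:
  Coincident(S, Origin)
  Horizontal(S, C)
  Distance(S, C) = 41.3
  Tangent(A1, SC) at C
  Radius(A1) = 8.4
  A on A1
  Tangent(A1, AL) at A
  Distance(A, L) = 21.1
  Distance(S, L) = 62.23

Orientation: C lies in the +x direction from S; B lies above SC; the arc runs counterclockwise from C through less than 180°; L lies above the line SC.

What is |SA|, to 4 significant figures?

49.34

S is at the origin; S and C share the same y with |SC| = 41.3 and C on the +x side, so C = (41.30, 0.000). Tangency of A1 to SC means the radius BC is perpendicular to SC, so B = C + (0, 8.4) = (41.30, 8.400). Since BA ⟂ AL (tangency), |BL| = √(8.4² + 21.1²) = 22.71 regardless of where A sits on A1. So L lies on both circle(S, 62.23) and circle(B, 22.71); the above-SC intersection is L = (57.12, 24.69). A is the foot of the tangent from L: A = (49.06, 5.192).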